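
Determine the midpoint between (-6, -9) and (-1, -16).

The midpoint is the point halfway along the segment.
Move half the horizontal distance: -6 + (-1 - -6)/2 = -6 + 5/2 = -7/2
Move half the vertical distance: -9 + (-16 - -9)/2 = -9 + -7/2 = -25/2
Midpoint = (-7/2, -25/2)

(-7/2, -25/2)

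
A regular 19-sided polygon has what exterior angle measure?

Each exterior angle of a regular n-gon is 360 / n.
For n = 19: 360 / 19 = 360/19 degrees.

360/19 degrees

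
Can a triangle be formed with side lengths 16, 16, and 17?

For three segments to close into a triangle, no single side can be as long as the other two combined.
The longest side is 17, and 16 + 16 = 32 > 17.
A triangle can be formed.

Yes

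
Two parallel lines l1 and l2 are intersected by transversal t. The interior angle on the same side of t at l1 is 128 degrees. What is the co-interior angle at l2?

Co-interior angles (same-side interior) formed by parallel lines and a transversal are supplementary (sum to 180 degrees).
The given angle is 128 degrees.
The co-interior angle = 180 - 128 = 52 degrees.

52 degrees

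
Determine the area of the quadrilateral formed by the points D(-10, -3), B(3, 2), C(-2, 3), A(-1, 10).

Shoelace: sum of cross terms = 88, Area = (1/2)|88| = 44

44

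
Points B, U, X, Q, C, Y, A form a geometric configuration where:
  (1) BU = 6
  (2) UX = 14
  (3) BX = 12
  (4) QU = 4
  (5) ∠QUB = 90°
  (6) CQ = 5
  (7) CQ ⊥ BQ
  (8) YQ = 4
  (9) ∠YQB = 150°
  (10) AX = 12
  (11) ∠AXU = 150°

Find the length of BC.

Step 1: By the law of cosines on triangle BUQ: BQ² = 6² + 4² − 2·6·4·cos(90°) = 52, so BQ = 2·√13.
Step 2: By the law of cosines on triangle BQC: BC² = (2·√13)² + 5² − 2·2·√13·5·cos(90°) = 77, so BC = √77.

Therefore, the length of BC = √77.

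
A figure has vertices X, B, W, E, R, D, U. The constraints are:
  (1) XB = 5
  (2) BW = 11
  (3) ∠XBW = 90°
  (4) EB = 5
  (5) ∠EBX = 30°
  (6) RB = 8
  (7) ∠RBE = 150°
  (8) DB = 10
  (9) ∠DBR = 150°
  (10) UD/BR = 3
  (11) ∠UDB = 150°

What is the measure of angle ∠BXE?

Step 1: By the law of cosines on triangle XBE: XE² = 5² + 5² − 2·5·5·cos(30°) = 6.7, so XE ≈ 2.59.
Step 2: By the inverse law of cosines on triangle BXE: cos(∠BXE) = (5² + 2.59² − 5²) / (2·5·2.59) = 6.7/25.88 = 0.2588, so ∠BXE = 75°.

Therefore, the measure of angle ∠BXE = 75°.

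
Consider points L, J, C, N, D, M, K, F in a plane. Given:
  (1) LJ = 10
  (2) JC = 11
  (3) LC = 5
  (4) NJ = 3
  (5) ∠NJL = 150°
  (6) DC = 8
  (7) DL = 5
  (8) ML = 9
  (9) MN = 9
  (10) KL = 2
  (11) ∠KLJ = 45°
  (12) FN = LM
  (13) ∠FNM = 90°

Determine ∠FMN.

From the given relations: FN = LM = 9.
Step 1: By the law of cosines on triangle MNF: MF² = 9² + 9² − 2·9·9·cos(90°) = 162, so MF = 9·√2.
Step 2: By the inverse law of cosines on triangle FMN: cos(∠FMN) = ((9·√2)² + 9² − 9²) / (2·9·√2·9) = 162/229.1 = 0.7071, so ∠FMN = 45°.

Therefore, the measure of angle ∠FMN = 45°.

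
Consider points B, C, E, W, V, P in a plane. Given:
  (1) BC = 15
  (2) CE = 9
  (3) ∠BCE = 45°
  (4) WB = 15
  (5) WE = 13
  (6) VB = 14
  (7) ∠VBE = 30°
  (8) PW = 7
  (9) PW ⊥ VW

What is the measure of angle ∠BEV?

Step 1: By the law of cosines on triangle ECB: EB² = 9² + 15² − 2·9·15·cos(45°) = 115.08, so EB ≈ 10.73.
Step 2: By the law of cosines on triangle EBV: EV² = 10.73² + 14² − 2·10.73·14·cos(30°) = 50.95, so EV ≈ 7.14.
Step 3: By the inverse law of cosines on triangle BEV: cos(∠BEV) = (10.73² + 7.14² − 14²) / (2·10.73·7.14) = -29.97/153.15 = -0.1957, so ∠BEV = 101.28°.

Therefore, the measure of angle ∠BEV = 101.28°.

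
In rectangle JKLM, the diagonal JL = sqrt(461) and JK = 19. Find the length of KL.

b = sqrt(d^2 - a^2) = sqrt(461 - 361) = sqrt(100) = 10

10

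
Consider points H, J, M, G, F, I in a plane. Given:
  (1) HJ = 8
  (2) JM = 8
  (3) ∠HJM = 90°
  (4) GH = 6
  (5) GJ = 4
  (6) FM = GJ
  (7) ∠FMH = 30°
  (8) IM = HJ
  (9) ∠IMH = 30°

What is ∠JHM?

Step 1: By the law of cosines on triangle HJM: HM² = 8² + 8² − 2·8·8·cos(90°) = 128, so HM = 8·√2.
Step 2: By the inverse law of cosines on triangle JHM: cos(∠JHM) = (8² + (8·√2)² − 8²) / (2·8·8·√2) = 128/181.02 = 0.7071, so ∠JHM = 45°.

Therefore, the measure of angle ∠JHM = 45°.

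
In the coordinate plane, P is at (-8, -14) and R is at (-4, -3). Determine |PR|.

d = sqrt((-4 - -8)^2 + (-3 - -14)^2)
d = sqrt(4^2 + 11^2)
d = sqrt(16 + 121)
d = sqrt(137)

sqrt(137)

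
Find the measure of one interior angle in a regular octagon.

Each interior angle of a regular n-gon is (n - 2) * 180 / n.
For n = 8: (8 - 2) * 180 / 8 = 1080/8 = 135 degrees.

135 degrees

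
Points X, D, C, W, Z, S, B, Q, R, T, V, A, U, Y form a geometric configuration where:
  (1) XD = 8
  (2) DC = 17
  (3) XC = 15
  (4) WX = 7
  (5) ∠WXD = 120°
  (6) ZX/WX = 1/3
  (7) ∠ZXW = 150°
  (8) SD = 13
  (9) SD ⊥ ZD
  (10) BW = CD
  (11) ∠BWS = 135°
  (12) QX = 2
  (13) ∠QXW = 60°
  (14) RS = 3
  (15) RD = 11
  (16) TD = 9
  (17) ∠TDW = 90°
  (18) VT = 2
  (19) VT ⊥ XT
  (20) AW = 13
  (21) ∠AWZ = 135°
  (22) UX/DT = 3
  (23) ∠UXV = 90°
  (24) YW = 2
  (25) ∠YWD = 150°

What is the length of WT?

Step 1: By the law of cosines on triangle DXW: DW² = 8² + 7² − 2·8·7·cos(120°) = 169, so DW = 13.
Step 2: By the law of cosines on triangle WDT: WT² = 13² + 9² − 2·13·9·cos(90°) = 250, so WT = 5·√10.

Therefore, the length of WT = 5·√10.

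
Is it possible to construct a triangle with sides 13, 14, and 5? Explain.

For three segments to close into a triangle, no single side can be as long as the other two combined.
The longest side is 14, and 5 + 13 = 18 > 14.
A triangle can be formed.

Yes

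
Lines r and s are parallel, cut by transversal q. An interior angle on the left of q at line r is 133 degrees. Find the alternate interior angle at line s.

Alternate interior angles formed by parallel lines and a transversal are equal.
The given angle is 133 degrees.
The alternate interior angle = 133 degrees.

133 degrees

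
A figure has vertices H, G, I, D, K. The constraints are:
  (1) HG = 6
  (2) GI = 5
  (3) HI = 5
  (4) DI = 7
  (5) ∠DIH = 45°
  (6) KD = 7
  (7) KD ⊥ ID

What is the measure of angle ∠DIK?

Step 1: By the law of cosines on triangle IDK: IK² = 7² + 7² − 2·7·7·cos(90°) = 98, so IK = 7·√2.
Step 2: By the inverse law of cosines on triangle DIK: cos(∠DIK) = (7² + (7·√2)² − 7²) / (2·7·7·√2) = 98/138.59 = 0.7071, so ∠DIK = 45°.

Therefore, the measure of angle ∠DIK = 45°.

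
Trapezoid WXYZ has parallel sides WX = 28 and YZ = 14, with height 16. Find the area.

A trapezoid's area equals the midsegment times the height.
The midsegment is (28 + 14) / 2 = 21.
Area = 21 * 16 = 336.

336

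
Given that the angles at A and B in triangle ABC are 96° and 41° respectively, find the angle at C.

angle C = 180 - 96 - 41 = 43 degrees.

43 degrees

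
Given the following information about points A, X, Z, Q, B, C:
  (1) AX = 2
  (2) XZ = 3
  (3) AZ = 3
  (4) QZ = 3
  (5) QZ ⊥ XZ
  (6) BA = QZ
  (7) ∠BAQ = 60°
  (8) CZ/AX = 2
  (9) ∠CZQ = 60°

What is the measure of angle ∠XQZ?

Step 1: By the law of cosines on triangle QZX: QX² = 3² + 3² − 2·3·3·cos(90°) = 18, so QX = 3·√2.
Step 2: By the inverse law of cosines on triangle XQZ: cos(∠XQZ) = ((3·√2)² + 3² − 3²) / (2·3·√2·3) = 18/25.46 = 0.7071, so ∠XQZ = 45°.

Therefore, the measure of angle ∠XQZ = 45°.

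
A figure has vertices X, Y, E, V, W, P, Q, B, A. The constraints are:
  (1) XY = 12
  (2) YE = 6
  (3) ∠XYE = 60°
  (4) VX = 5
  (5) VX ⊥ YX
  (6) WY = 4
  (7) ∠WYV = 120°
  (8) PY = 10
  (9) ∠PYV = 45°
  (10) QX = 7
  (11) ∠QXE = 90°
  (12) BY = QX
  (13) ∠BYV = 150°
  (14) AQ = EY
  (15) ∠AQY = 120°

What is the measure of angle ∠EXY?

Step 1: By the law of cosines on triangle XYE: XE² = 12² + 6² − 2·12·6·cos(60°) = 108, so XE = 6·√3.
Step 2: By the inverse law of cosines on triangle EXY: cos(∠EXY) = ((6·√3)² + 12² − 6²) / (2·6·√3·12) = 216/249.42 = 0.866, so ∠EXY = 30°.

Therefore, the measure of angle ∠EXY = 30°.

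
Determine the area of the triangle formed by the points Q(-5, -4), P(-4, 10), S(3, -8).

Shoelace: Area = (1/2)|-5(10--8) + -4(-8--4) + 3(-4-10)| = (1/2)(116) = 58

58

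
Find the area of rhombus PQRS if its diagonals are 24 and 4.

Area of a rhombus = (d1 * d2) / 2
Area = (24 * 4) / 2
Area = 96 / 2
Area = 48

48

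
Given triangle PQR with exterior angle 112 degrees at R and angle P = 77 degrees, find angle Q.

The exterior angle theorem states that an exterior angle equals the sum of the two non-adjacent interior angles.
So 112 = 77 + angle Q, which gives angle Q = 112 - 77 = 35 degrees.

35 degrees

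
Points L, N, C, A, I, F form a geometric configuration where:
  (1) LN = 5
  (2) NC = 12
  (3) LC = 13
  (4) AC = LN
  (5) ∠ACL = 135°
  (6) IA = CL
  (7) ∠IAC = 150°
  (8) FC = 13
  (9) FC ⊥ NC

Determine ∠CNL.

Step 1: By the inverse law of cosines on triangle CNL: cos(∠CNL) = (12² + 5² − 13²) / (2·12·5) = 0/120 = 0, so ∠CNL = 90°.

Therefore, the measure of angle ∠CNL = 90°.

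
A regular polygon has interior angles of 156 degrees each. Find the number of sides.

Exterior angle = 180 - 156 = 24. n = 360 / 24 = 15.

15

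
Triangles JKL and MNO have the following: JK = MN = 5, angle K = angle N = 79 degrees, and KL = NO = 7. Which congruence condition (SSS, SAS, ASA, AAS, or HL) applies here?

The given information matches SAS: Two pairs of corresponding sides and the included angle are equal (Side-Angle-Side).

SAS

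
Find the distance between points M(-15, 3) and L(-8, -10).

d = sqrt((-8 - -15)^2 + (-10 - 3)^2)
d = sqrt(7^2 + -13^2)
d = sqrt(49 + 169)
d = sqrt(218)

sqrt(218)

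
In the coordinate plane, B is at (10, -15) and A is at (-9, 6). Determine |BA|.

The horizontal distance is |-9 - 10| = 19 and the vertical distance is |6 - -15| = 21.
By the Pythagorean theorem, d = sqrt(19^2 + 21^2) = sqrt(802).

sqrt(802)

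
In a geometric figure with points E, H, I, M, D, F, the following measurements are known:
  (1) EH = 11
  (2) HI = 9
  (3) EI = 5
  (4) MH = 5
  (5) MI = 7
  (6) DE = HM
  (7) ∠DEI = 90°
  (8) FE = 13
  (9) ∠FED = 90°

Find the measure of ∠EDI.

From the given relations: DE = HM = 5.
Step 1: By the law of cosines on triangle DEI: DI² = 5² + 5² − 2·5·5·cos(90°) = 50, so DI = 5·√2.
Step 2: By the inverse law of cosines on triangle EDI: cos(∠EDI) = (5² + (5·√2)² − 5²) / (2·5·5·√2) = 50/70.71 = 0.7071, so ∠EDI = 45°.

Therefore, the measure of angle ∠EDI = 45°.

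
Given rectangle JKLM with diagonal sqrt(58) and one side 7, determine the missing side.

The diagonal of a rectangle forms a right triangle with the two sides.
Rearranging the Pythagorean theorem: missing side = sqrt(d^2 - known^2).
= sqrt(58 - 49) = sqrt(9) = 3.

3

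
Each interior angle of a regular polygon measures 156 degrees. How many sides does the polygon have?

Each interior angle of a regular n-gon is (n - 2) * 180 / n.
Setting this equal to 156:
(n - 2) * 180 / n = 156
Each exterior angle = 180 - 156 = 24 degrees.
Since exterior angles sum to 360: n = 360 / 24 = 15.

15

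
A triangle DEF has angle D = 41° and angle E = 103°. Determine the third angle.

angle F = 180 - 41 - 103 = 36 degrees.

36 degrees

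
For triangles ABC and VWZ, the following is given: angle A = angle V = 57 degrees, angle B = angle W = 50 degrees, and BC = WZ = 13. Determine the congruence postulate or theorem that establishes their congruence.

Consider the given information: angle A = angle V = 57 degrees, angle B = angle W = 50 degrees, and BC = WZ = 13
This is not SAS or HL: SAS requires two sides and the included angle between them. HL only applies to right triangles with matching hypotenuse and leg.
The correct criterion is AAS. Two pairs of corresponding angles and a non-included side are equal (Angle-Angle-Side).

AAS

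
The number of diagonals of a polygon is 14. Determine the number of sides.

Using d = n(n - 3)/2, we solve 14 = n(n - 3)/2.
So n(n - 3) = 28.
Testing n = 7: 7 * 4 = 28 = 28. Correct.
The polygon has 7 sides.

7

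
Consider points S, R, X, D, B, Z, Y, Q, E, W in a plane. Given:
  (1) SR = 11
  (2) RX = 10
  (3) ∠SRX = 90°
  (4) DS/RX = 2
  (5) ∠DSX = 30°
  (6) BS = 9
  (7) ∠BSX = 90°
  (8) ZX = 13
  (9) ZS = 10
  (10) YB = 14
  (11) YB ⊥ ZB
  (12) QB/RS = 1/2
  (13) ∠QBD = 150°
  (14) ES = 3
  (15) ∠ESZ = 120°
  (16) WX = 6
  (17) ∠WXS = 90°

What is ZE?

Step 1: By the law of cosines on triangle ZSE: ZE² = 10² + 3² − 2·10·3·cos(120°) = 139, so ZE = √139.

Therefore, the length of ZE = √139.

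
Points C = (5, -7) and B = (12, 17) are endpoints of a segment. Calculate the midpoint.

The midpoint is the point halfway along the segment.
Move half the horizontal distance: 5 + (12 - 5)/2 = 5 + 7/2 = 17/2
Move half the vertical distance: -7 + (17 - -7)/2 = -7 + 24/2 = 5
Midpoint = (17/2, 5)

(17/2, 5)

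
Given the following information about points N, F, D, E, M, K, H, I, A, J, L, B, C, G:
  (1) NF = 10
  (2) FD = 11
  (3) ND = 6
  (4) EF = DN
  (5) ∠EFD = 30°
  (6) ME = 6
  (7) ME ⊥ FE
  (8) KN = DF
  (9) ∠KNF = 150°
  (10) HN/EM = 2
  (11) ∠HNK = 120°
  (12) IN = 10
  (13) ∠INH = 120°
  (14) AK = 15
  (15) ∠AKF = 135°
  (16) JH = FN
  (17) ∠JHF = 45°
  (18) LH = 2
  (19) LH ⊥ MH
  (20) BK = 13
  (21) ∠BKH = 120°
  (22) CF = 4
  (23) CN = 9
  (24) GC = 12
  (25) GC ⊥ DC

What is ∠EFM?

From the given relations: EF = DN = 6.
Step 1: By the law of cosines on triangle FEM: FM² = 6² + 6² − 2·6·6·cos(90°) = 72, so FM = 6·√2.
Step 2: By the inverse law of cosines on triangle EFM: cos(∠EFM) = (6² + (6·√2)² − 6²) / (2·6·6·√2) = 72/101.82 = 0.7071, so ∠EFM = 45°.

Therefore, the measure of angle ∠EFM = 45°.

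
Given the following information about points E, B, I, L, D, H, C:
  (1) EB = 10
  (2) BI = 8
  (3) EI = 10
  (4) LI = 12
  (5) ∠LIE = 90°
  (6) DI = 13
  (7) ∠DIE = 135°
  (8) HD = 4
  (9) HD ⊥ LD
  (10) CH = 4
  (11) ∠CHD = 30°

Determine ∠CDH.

Step 1: By the law of cosines on triangle DHC: DC² = 4² + 4² − 2·4·4·cos(30°) = 4.29, so DC ≈ 2.07.
Step 2: By the inverse law of cosines on triangle CDH: cos(∠CDH) = (2.07² + 4² − 4²) / (2·2.07·4) = 4.29/16.56 = 0.2588, so ∠CDH = 75°.

Therefore, the measure of angle ∠CDH = 75°.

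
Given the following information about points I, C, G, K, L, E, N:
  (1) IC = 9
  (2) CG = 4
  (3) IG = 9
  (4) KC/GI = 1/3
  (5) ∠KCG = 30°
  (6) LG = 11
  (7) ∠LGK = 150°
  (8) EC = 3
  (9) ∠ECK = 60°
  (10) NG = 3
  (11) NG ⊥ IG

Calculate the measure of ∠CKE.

From the given relations: KC = 1/3·GI = 1/3·9 = 3.
Step 1: By the law of cosines on triangle KCE: KE² = 3² + 3² − 2·3·3·cos(60°) = 9, so KE = 3.
Step 2: By the inverse law of cosines on triangle CKE: cos(∠CKE) = (3² + 3² − 3²) / (2·3·3) = 9/18 = 0.5, so ∠CKE = 60°.

Therefore, the measure of angle ∠CKE = 60°.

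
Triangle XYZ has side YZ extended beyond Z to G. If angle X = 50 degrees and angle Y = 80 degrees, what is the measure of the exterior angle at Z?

The interior angle at Z is 180 - 50 - 80 = 50 degrees.
The exterior angle and interior angle at Z are supplementary:
Exterior angle = 180 - 50 = 130 degrees.

130 degrees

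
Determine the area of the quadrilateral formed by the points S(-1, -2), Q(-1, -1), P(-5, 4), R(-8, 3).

The Shoelace formula works by pairing each vertex with the next (cycling back to the first).
For each pair, compute x_i*y_(i+1) - x_(i+1)*y_i:
  (-1*-1 - -1*-2) = -1
  (-1*4 - -5*-1) = -9
  (-5*3 - -8*4) = 17
  (-8*-2 - -1*3) = 19
Taking half the absolute value of the total: Area = (1/2)(26) = 13.

13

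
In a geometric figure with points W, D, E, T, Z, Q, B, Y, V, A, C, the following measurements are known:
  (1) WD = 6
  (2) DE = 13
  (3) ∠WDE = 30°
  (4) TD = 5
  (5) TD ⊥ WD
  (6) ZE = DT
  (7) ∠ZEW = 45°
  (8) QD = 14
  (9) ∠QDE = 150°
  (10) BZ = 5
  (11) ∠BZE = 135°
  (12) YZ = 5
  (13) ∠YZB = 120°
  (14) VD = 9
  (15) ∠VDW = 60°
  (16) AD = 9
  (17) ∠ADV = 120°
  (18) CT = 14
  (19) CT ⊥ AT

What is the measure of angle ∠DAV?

Step 1: By the law of cosines on triangle ADV: AV² = 9² + 9² − 2·9·9·cos(120°) = 243, so AV = 9·√3.
Step 2: By the inverse law of cosines on triangle DAV: cos(∠DAV) = (9² + (9·√3)² − 9²) / (2·9·9·√3) = 243/280.59 = 0.866, so ∠DAV = 30°.

Therefore, the measure of angle ∠DAV = 30°.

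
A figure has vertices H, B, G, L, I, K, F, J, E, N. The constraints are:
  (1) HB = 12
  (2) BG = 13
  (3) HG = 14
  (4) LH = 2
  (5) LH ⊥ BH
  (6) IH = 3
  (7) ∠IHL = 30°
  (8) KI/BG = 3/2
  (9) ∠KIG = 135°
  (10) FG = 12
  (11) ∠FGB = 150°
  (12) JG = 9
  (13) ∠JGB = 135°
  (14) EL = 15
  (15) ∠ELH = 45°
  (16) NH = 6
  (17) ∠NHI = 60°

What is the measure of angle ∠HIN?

Step 1: By the law of cosines on triangle IHN: IN² = 3² + 6² − 2·3·6·cos(60°) = 27, so IN = 3·√3.
Step 2: By the inverse law of cosines on triangle HIN: cos(∠HIN) = (3² + (3·√3)² − 6²) / (2·3·3·√3) = 0/31.18 = 0, so ∠HIN = 90°.

Therefore, the measure of angle ∠HIN = 90°.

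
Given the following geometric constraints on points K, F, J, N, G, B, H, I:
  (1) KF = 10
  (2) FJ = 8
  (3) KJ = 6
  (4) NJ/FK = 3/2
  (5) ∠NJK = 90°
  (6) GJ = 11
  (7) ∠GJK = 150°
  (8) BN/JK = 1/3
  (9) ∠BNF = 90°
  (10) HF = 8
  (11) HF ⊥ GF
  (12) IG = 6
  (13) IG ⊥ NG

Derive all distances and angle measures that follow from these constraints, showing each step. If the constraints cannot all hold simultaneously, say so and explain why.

The constraints are consistent.

From the given relations:
  NJ = 3/2·FK = 3/2·10 = 15
  BN = 1/3·JK = 1/3·6 = 2

Step 1: From KJ = 6, JN = 15, and ∠KJN = 90°, by the law of cosines:
  KN² = KJ² + JN² - 2·KJ·JN·cos(90°) = 36 + 225 - 0 = 261
  KN = 3·√29

Step 2: From KJ = 6, JG = 11, and ∠KJG = 150°, by the law of cosines:
  KG² = KJ² + JG² - 2·KJ·JG·cos(150°) = 36 + 121 + 114.3 = 271.3
  KG ≈ 16.47

Step 3: From KF = 10, KJ = 6, FJ = 8, by the inverse law of cosines:
  cos(∠FKJ) = (KF² + KJ² - FJ²) / (2·KF·KJ)
  ∠FKJ = 53.13°

Step 4: From FJ = 8, FK = 10, JK = 6, by the inverse law of cosines:
  cos(∠JFK) = (FJ² + FK² - JK²) / (2·FJ·FK)
  ∠JFK = 36.87°

Step 5: From JF = 8, JK = 6, FK = 10, by the inverse law of cosines:
  cos(∠FJK) = (JF² + JK² - FK²) / (2·JF·JK)
  ∠FJK = 90°

Step 6: From KG = 16.47, KJ = 6, GJ = 11, by the inverse law of cosines:
  cos(∠GKJ) = (KG² + KJ² - GJ²) / (2·KG·KJ)
  ∠GKJ = 19.51°

Step 7: From KJ = 6, KN = 3·√29, JN = 15, by the inverse law of cosines:
  cos(∠JKN) = (KJ² + KN² - JN²) / (2·KJ·KN)
  ∠JKN = 68.2°

Step 8: From NJ = 15, NK = 3·√29, JK = 6, by the inverse law of cosines:
  cos(∠JNK) = (NJ² + NK² - JK²) / (2·NJ·NK)
  ∠JNK = 21.8°

Step 9: From GJ = 11, GK = 16.47, JK = 6, by the inverse law of cosines:
  cos(∠JGK) = (GJ² + GK² - JK²) / (2·GJ·GK)
  ∠JGK = 10.49°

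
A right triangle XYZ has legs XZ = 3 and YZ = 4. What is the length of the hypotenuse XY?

By the Pythagorean theorem: XY^2 = XZ^2 + YZ^2
XY^2 = 3^2 + 4^2 = 9 + 16 = 25
XY = sqrt(25) = 5

5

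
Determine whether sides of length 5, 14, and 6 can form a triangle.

No.
The triangle inequality is violated: 5 + 6 = 11 ≤ 14.
These lengths cannot form a triangle.

No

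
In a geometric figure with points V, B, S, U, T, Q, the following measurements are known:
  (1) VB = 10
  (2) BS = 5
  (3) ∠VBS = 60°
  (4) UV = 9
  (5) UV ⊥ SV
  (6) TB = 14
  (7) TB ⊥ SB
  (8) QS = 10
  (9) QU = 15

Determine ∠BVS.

Step 1: By the law of cosines on triangle VBS: VS² = 10² + 5² − 2·10·5·cos(60°) = 75, so VS = 5·√3.
Step 2: By the inverse law of cosines on triangle BVS: cos(∠BVS) = (10² + (5·√3)² − 5²) / (2·10·5·√3) = 150/173.21 = 0.866, so ∠BVS = 30°.

Therefore, the measure of angle ∠BVS = 30°.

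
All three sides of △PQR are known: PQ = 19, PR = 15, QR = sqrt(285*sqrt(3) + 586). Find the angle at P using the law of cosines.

By the inverse law of cosines: cos(P) = (PQ² + PR² - QR²) / (2 × PQ × PR)
cos(P) = (19² + 15² - (sqrt(285*sqrt(3) + 586))²) / (2 × 19 × 15)
cos(P) = (361 + 225 - (285*sqrt(3) + 586)) / 570
cos(P) = -sqrt(3)/2
P = arccos(-sqrt(3)/2) = 150°

150°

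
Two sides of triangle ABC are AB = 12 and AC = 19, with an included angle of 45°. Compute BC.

By the law of cosines: BC^2 = AB^2 + AC^2 - 2*AB*AC*cos(A)
BC^2 = 12^2 + 19^2 - 2*12*19*cos(45°)
BC^2 = 144 + 361 - 456*(sqrt(2)/2)
BC^2 = 505 - 228*sqrt(2)
BC = sqrt(505 - 228*sqrt(2))

sqrt(505 - 228*sqrt(2))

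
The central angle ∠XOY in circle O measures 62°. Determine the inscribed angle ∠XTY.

Inscribed angle = 62° / 2 = 31° (inscribed angle theorem).

31°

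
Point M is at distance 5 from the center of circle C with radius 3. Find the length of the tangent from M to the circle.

Let T be the point of tangency. Then CT ⊥ MT (radius ⊥ tangent).
In right triangle CTM: CM² = CT² + MT²
5² = 3² + MT²
MT² = 16, MT = 4

4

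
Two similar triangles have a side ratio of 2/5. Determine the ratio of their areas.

Area scales with the square of linear dimensions. If every length is multiplied by 2/5, then the area is multiplied by (2/5)^2 = 4/25.
The area ratio is 4:25.

4:25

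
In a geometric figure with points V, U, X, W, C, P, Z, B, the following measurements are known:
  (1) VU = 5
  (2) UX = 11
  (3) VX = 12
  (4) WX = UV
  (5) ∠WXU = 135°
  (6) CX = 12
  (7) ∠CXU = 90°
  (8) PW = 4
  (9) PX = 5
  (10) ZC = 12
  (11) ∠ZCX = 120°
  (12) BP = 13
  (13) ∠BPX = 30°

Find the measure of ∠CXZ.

Step 1: By the law of cosines on triangle XCZ: XZ² = 12² + 12² − 2·12·12·cos(120°) = 432, so XZ = 12·√3.
Step 2: By the inverse law of cosines on triangle CXZ: cos(∠CXZ) = (12² + (12·√3)² − 12²) / (2·12·12·√3) = 432/498.83 = 0.866, so ∠CXZ = 30°.

Therefore, the measure of angle ∠CXZ = 30°.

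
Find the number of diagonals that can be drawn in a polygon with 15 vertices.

Total line segments between 15 vertices = C(15,2) = 105.
Subtract the 15 sides: 105 - 15 = 90 diagonals.

90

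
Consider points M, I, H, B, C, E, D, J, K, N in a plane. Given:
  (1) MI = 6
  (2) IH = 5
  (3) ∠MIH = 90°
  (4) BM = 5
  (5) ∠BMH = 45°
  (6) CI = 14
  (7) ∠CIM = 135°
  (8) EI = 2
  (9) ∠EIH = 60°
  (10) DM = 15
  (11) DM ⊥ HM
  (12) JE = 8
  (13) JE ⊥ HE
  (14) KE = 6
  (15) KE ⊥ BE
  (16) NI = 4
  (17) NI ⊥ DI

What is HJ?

Step 1: By the law of cosines on triangle EIH: EH² = 2² + 5² − 2·2·5·cos(60°) = 19, so EH = √19.
Step 2: By the law of cosines on triangle HEJ: HJ² = √19² + 8² − 2·√19·8·cos(90°) = 83, so HJ = √83.

Therefore, the length of HJ = √83.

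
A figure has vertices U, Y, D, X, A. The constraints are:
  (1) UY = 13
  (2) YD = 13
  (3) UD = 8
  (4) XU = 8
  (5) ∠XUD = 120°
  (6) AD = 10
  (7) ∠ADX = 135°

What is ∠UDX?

Step 1: By the law of cosines on triangle DUX: DX² = 8² + 8² − 2·8·8·cos(120°) = 192, so DX = 8·√3.
Step 2: By the inverse law of cosines on triangle UDX: cos(∠UDX) = (8² + (8·√3)² − 8²) / (2·8·8·√3) = 192/221.7 = 0.866, so ∠UDX = 30°.

Therefore, the measure of angle ∠UDX = 30°.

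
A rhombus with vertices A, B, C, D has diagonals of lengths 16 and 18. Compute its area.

Area = (16 * 18) / 2 = 288 / 2 = 144

144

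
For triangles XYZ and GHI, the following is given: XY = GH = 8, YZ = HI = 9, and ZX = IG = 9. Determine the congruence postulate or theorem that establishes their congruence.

The given information matches SSS: All three pairs of corresponding sides are equal (Side-Side-Side).

SSS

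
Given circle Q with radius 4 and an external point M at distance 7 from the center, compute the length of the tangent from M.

The tangent, radius, and line from the external point to the center form a right triangle.
The right angle is where the tangent meets the radius.
By the Pythagorean theorem: tangent² + 4² = 7²
tangent² = 49 - 16 = 33
tangent = sqrt(33)

sqrt(33)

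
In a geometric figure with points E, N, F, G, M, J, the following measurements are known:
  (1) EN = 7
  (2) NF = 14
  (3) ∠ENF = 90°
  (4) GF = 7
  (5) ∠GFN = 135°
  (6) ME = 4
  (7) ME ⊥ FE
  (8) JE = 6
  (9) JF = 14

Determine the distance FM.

Step 1: By the law of cosines on triangle ENF: EF² = 7² + 14² − 2·7·14·cos(90°) = 245, so EF = 7·√5.
Step 2: By the law of cosines on triangle FEM: FM² = (7·√5)² + 4² − 2·7·√5·4·cos(90°) = 261, so FM = 3·√29.

Therefore, the length of FM = 3·√29.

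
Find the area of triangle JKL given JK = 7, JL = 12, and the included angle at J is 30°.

Area = (1/2)(7)(12) sin(30°) = (1/2)(7)(12)(1/2) = 21

21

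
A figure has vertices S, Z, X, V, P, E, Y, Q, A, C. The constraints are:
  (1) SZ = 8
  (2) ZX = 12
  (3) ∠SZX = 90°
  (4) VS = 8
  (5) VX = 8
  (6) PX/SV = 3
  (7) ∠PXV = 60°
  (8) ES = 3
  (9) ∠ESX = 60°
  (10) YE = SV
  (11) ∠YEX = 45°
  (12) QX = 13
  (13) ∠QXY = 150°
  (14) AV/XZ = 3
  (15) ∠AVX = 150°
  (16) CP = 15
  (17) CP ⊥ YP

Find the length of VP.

From the given relations: PX = 3·SV = 3·8 = 24.
Step 1: By the law of cosines on triangle VXP: VP² = 8² + 24² − 2·8·24·cos(60°) = 448, so VP = 8·√7.

Therefore, the length of VP = 8·√7.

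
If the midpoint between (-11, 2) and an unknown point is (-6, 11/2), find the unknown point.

Using the midpoint formula: M = ((x1 + x2)/2, (y1 + y2)/2)
We know M = (-6, 11/2) and L = (-11, 2)
For x: -6 = (-11 + x2)/2, so x2 = 2*-6 - -11 = -1
For y: 11/2 = (2 + y2)/2, so y2 = 2*11/2 - 2 = 9
M = (-1, 9)

(-1, 9)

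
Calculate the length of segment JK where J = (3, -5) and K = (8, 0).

d = sqrt((5)^2 + (5)^2) = sqrt(50) = 5*sqrt(2)

5*sqrt(2)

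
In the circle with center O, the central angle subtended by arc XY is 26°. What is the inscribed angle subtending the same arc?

An inscribed angle intercepts an arc from a point on the circle, while the central angle intercepts the same arc from the center.
The inscribed angle is always half the central angle: 26° / 2 = 13°.

13°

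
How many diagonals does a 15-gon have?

Total line segments between 15 vertices = C(15,2) = 105.
Subtract the 15 sides: 105 - 15 = 90 diagonals.

90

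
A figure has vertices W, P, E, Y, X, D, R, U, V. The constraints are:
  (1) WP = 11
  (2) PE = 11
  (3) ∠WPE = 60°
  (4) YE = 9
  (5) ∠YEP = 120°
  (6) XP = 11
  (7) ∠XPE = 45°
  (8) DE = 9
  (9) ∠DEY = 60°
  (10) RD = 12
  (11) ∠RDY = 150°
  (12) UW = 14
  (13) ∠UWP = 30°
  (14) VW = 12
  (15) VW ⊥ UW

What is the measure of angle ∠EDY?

Step 1: By the law of cosines on triangle DEY: DY² = 9² + 9² − 2·9·9·cos(60°) = 81, so DY = 9.
Step 2: By the inverse law of cosines on triangle EDY: cos(∠EDY) = (9² + 9² − 9²) / (2·9·9) = 81/162 = 0.5, so ∠EDY = 60°.

Therefore, the measure of angle ∠EDY = 60°.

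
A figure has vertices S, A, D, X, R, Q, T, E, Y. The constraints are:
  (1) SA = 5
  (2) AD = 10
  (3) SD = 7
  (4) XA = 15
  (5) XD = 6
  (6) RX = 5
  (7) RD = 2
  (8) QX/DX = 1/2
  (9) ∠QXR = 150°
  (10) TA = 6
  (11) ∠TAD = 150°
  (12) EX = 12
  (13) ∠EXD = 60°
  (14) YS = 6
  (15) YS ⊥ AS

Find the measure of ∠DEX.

Step 1: By the law of cosines on triangle EXD: ED² = 12² + 6² − 2·12·6·cos(60°) = 108, so ED = 6·√3.
Step 2: By the inverse law of cosines on triangle DEX: cos(∠DEX) = ((6·√3)² + 12² − 6²) / (2·6·√3·12) = 216/249.42 = 0.866, so ∠DEX = 30°.

Therefore, the measure of angle ∠DEX = 30°.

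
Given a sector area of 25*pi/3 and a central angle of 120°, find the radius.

r² = 360 × 25*pi/3 / (π × 120) = 25, so r = 5.

5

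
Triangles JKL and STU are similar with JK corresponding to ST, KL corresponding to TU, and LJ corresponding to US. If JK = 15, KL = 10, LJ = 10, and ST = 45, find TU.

Similar triangles have proportional sides. Setting up the proportion:
ST / JK = TU / KL
45 / 15 = TU / 10
TU = 10 * 45 / 15 = 30.

30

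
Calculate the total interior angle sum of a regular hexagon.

The sum of interior angles of an n-sided polygon is (n - 2) * 180.
For n = 6: (6 - 2) * 180 = 4 * 180 = 720 degrees.

720 degrees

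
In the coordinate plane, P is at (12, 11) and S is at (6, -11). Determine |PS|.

d = sqrt((6 - 12)^2 + (-11 - 11)^2)
d = sqrt(-6^2 + -22^2)
d = sqrt(36 + 484)
d = sqrt(520) = 2*sqrt(130)

2*sqrt(130)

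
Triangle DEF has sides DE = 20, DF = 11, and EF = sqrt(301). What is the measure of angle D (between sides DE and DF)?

By the inverse law of cosines: cos(D) = (DE² + DF² - EF²) / (2 × DE × DF)
cos(D) = (20² + 11² - (sqrt(301))²) / (2 × 20 × 11)
cos(D) = (400 + 121 - (301)) / 440
cos(D) = 1/2
D = arccos(1/2) = 60°

60°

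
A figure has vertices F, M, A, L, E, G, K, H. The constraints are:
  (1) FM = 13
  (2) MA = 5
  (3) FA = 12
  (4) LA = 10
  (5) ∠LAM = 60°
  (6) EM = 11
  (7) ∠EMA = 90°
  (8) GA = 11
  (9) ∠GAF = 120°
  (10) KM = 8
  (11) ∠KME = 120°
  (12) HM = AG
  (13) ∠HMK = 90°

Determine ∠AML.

Step 1: By the law of cosines on triangle MAL: ML² = 5² + 10² − 2·5·10·cos(60°) = 75, so ML = 5·√3.
Step 2: By the inverse law of cosines on triangle AML: cos(∠AML) = (5² + (5·√3)² − 10²) / (2·5·5·√3) = 0/86.6 = 0, so ∠AML = 90°.

Therefore, the measure of angle ∠AML = 90°.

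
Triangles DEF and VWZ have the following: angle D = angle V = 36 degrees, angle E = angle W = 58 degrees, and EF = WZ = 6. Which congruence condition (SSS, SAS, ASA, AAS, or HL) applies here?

Consider the given information: angle D = angle V = 36 degrees, angle E = angle W = 58 degrees, and EF = WZ = 6
This is not SSS or ASA: SSS requires all three pairs of sides, but we don't have that. ASA requires two angles and the side between them.
The correct criterion is AAS. Two pairs of corresponding angles and a non-included side are equal (Angle-Angle-Side).

AAS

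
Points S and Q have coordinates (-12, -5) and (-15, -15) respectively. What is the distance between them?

d = sqrt((-15 - -12)^2 + (-15 - -5)^2)
d = sqrt(-3^2 + -10^2)
d = sqrt(9 + 100)
d = sqrt(109)

sqrt(109)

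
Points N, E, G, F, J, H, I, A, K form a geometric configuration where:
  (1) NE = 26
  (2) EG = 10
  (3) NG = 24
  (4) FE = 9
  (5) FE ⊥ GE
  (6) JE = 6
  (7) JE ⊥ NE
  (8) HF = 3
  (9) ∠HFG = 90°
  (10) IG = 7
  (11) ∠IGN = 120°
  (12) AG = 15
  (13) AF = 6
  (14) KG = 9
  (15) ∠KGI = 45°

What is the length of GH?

Step 1: By the law of cosines on triangle FEG: FG² = 9² + 10² − 2·9·10·cos(90°) = 181, so FG = √181.
Step 2: By the law of cosines on triangle GFH: GH² = √181² + 3² − 2·√181·3·cos(90°) = 190, so GH = √190.

Therefore, the length of GH = √190.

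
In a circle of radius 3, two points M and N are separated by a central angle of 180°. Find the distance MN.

Drop a perpendicular from the center to the chord, bisecting both the chord and the central angle.
Each half-chord = r sin(θ/2) = 3 sin(90°).
The full chord = 2 × 3 × sin(90°) = 6.

6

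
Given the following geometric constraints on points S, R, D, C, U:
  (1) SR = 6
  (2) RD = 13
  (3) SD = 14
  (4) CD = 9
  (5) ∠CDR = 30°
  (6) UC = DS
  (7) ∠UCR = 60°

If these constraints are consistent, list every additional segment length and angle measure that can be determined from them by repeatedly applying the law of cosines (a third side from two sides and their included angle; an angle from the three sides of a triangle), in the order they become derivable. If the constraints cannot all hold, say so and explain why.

The constraints are consistent. Derivable facts, in order:
After 1 step:
- RC ≈ 6.88
- ∠DRS = 86.69°
- ∠DSR = 67.98°
- ∠RDS = 25.33°
After 2 steps:
- RU ≈ 12.12
- ∠CRD = 40.84°
- ∠DCR = 109.16°
After 3 steps:
- ∠CRU = 90.56°
- ∠CUR = 29.44°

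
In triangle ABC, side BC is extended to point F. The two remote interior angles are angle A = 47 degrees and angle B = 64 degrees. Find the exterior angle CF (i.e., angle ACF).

Exterior angle = 47 + 64 = 111 degrees (exterior angle theorem).

111 degrees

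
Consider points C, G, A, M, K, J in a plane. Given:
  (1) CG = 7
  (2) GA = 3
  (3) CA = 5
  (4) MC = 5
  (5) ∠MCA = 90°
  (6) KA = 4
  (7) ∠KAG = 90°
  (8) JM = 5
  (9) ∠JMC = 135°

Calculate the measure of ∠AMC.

Step 1: By the law of cosines on triangle MCA: MA² = 5² + 5² − 2·5·5·cos(90°) = 50, so MA = 5·√2.
Step 2: By the inverse law of cosines on triangle AMC: cos(∠AMC) = ((5·√2)² + 5² − 5²) / (2·5·√2·5) = 50/70.71 = 0.7071, so ∠AMC = 45°.

Therefore, the measure of angle ∠AMC = 45°.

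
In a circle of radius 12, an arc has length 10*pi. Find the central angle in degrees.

The full circumference is 2πr = 24*pi.
The arc is 10*pi / 24*pi = 5/12 of the full circle.
So the central angle = 5/12 × 360° = 150°.

150°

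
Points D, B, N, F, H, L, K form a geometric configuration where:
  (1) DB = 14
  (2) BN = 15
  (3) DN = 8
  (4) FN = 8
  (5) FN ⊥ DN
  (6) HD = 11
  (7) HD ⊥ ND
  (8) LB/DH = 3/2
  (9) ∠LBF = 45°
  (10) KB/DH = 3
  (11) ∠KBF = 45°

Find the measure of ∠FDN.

Step 1: By the law of cosines on triangle DNF: DF² = 8² + 8² − 2·8·8·cos(90°) = 128, so DF = 8·√2.
Step 2: By the inverse law of cosines on triangle FDN: cos(∠FDN) = ((8·√2)² + 8² − 8²) / (2·8·√2·8) = 128/181.02 = 0.7071, so ∠FDN = 45°.

Therefore, the measure of angle ∠FDN = 45°.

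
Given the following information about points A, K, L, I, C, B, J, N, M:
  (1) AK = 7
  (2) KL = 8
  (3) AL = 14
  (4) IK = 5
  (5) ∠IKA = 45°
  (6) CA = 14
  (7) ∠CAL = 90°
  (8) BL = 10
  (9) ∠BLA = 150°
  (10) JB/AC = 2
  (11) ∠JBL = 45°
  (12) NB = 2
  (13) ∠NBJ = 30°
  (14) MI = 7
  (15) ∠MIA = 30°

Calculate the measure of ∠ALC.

Step 1: By the law of cosines on triangle LAC: LC² = 14² + 14² − 2·14·14·cos(90°) = 392, so LC = 14·√2.
Step 2: By the inverse law of cosines on triangle ALC: cos(∠ALC) = (14² + (14·√2)² − 14²) / (2·14·14·√2) = 392/554.37 = 0.7071, so ∠ALC = 45°.

Therefore, the measure of angle ∠ALC = 45°.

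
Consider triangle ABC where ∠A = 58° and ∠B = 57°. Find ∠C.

By the triangle angle sum property, the three interior angles of any triangle add up to 180°.
We know angle A = 58° and angle B = 57°, so their sum is 115°.
Therefore angle C = 180° - 115° = 65°.

65 degrees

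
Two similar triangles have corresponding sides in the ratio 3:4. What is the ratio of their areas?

Area scales with the square of linear dimensions. If every length is multiplied by 3/4, then the area is multiplied by (3/4)^2 = 9/16.
The area ratio is 9:16.

9:16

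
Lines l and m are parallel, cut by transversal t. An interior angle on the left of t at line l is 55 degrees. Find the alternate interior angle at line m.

Alternate interior angles are equal: 55 degrees.

55 degrees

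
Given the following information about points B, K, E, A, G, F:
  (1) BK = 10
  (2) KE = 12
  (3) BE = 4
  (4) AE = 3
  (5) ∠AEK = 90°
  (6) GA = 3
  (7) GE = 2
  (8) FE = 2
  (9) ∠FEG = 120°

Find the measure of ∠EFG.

Step 1: By the law of cosines on triangle FEG: FG² = 2² + 2² − 2·2·2·cos(120°) = 12, so FG = 2·√3.
Step 2: By the inverse law of cosines on triangle EFG: cos(∠EFG) = (2² + (2·√3)² − 2²) / (2·2·2·√3) = 12/13.86 = 0.866, so ∠EFG = 30°.

Therefore, the measure of angle ∠EFG = 30°.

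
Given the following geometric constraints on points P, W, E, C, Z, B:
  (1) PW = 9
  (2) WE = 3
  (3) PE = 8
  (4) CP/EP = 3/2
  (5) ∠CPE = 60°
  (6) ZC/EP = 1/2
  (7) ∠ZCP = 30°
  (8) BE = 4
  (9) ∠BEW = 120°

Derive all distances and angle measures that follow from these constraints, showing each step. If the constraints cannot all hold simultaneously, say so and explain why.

The constraints are consistent.

From the given relations:
  CP = 3/2·EP = 3/2·8 = 12
  ZC = 1/2·EP = 1/2·8 = 4

Step 1: From PC = 12, CZ = 4, and ∠PCZ = 30°, by the law of cosines:
  PZ² = PC² + CZ² - 2·PC·CZ·cos(30°) = 144 + 16 - 83.14 = 76.86
  PZ ≈ 8.77

Step 2: From WE = 3, EB = 4, and ∠WEB = 120°, by the law of cosines:
  WB² = WE² + EB² - 2·WE·EB·cos(120°) = 9 + 16 + 12 = 37
  WB = √37

Step 3: From EP = 8, PC = 12, and ∠EPC = 60°, by the law of cosines:
  EC² = EP² + PC² - 2·EP·PC·cos(60°) = 64 + 144 - 96 = 112
  EC = 4·√7

Step 4: From PE = 8, PW = 9, EW = 3, by the inverse law of cosines:
  cos(∠EPW) = (PE² + PW² - EW²) / (2·PE·PW)
  ∠EPW = 19.19°

Step 5: From WE = 3, WP = 9, EP = 8, by the inverse law of cosines:
  cos(∠EWP) = (WE² + WP² - EP²) / (2·WE·WP)
  ∠EWP = 61.22°

Step 6: From EP = 8, EW = 3, PW = 9, by the inverse law of cosines:
  cos(∠PEW) = (EP² + EW² - PW²) / (2·EP·EW)
  ∠PEW = 99.59°

Step 7: From PC = 12, PZ = 8.77, CZ = 4, by the inverse law of cosines:
  cos(∠CPZ) = (PC² + PZ² - CZ²) / (2·PC·PZ)
  ∠CPZ = 13.19°

Step 8: From WB = √37, WE = 3, BE = 4, by the inverse law of cosines:
  cos(∠BWE) = (WB² + WE² - BE²) / (2·WB·WE)
  ∠BWE = 34.72°

Step 9: From EC = 4·√7, EP = 8, CP = 12, by the inverse law of cosines:
  cos(∠CEP) = (EC² + EP² - CP²) / (2·EC·EP)
  ∠CEP = 79.11°

Step 10: From CE = 4·√7, CP = 12, EP = 8, by the inverse law of cosines:
  cos(∠ECP) = (CE² + CP² - EP²) / (2·CE·CP)
  ∠ECP = 40.89°

Step 11: From ZC = 4, ZP = 8.77, CP = 12, by the inverse law of cosines:
  cos(∠CZP) = (ZC² + ZP² - CP²) / (2·ZC·ZP)
  ∠CZP = 136.81°

Step 12: From BE = 4, BW = √37, EW = 3, by the inverse law of cosines:
  cos(∠EBW) = (BE² + BW² - EW²) / (2·BE·BW)
  ∠EBW = 25.28°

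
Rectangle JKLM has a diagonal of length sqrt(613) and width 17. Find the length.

The diagonal of a rectangle forms a right triangle with the two sides.
Rearranging the Pythagorean theorem: missing side = sqrt(d^2 - known^2).
= sqrt(613 - 289) = sqrt(324) = 18.

18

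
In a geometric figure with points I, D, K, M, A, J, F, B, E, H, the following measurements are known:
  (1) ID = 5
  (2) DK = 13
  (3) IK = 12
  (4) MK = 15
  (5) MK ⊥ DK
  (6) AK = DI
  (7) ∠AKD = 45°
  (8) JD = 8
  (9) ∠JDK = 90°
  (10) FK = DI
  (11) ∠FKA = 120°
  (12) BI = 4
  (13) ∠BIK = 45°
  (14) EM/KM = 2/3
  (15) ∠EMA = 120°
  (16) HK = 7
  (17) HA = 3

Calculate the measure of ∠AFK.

From the given relations: FK = DI = 5; AK = DI = 5.
Step 1: By the law of cosines on triangle FKA: FA² = 5² + 5² − 2·5·5·cos(120°) = 75, so FA = 5·√3.
Step 2: By the inverse law of cosines on triangle AFK: cos(∠AFK) = ((5·√3)² + 5² − 5²) / (2·5·√3·5) = 75/86.6 = 0.866, so ∠AFK = 30°.

Therefore, the measure of angle ∠AFK = 30°.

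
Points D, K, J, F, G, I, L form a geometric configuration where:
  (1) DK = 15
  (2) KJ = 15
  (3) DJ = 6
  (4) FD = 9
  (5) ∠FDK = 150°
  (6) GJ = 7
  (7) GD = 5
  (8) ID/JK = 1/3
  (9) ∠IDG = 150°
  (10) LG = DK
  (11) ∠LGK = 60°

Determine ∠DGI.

From the given relations: ID = 1/3·JK = 1/3·15 = 5.
Step 1: By the law of cosines on triangle GDI: GI² = 5² + 5² − 2·5·5·cos(150°) = 93.3, so GI ≈ 9.66.
Step 2: By the inverse law of cosines on triangle DGI: cos(∠DGI) = (5² + 9.66² − 5²) / (2·5·9.66) = 93.3/96.59 = 0.9659, so ∠DGI = 15°.

Therefore, the measure of angle ∠DGI = 15°.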